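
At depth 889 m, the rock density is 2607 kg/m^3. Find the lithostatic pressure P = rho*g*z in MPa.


P = rho * g * z / 1e6
= 2607 * 9.81 * 889 / 1e6
= 22735881.63 / 1e6
= 22.7359 MPa

22.7359


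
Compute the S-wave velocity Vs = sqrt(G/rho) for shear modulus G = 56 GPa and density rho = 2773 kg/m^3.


Convert G to Pa: G = 56e9 Pa
Compute G/rho = 56e9 / 2773 = 20194734.9441
Vs = sqrt(20194734.9441) = 4493.86 m/s

4493.86


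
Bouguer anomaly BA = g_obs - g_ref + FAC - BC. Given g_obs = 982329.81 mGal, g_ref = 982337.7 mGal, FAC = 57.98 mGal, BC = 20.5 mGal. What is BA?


BA = g_obs - g_ref + FAC - BC
= 982329.81 - 982337.7 + 57.98 - 20.5
= 29.59 mGal

29.59


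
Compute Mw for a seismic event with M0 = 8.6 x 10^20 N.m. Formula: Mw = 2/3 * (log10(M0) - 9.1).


log10(M0) = log10(8.6 x 10^20) = 20.9345
Mw = 2/3 * (20.9345 - 9.1)
= 2/3 * 11.8345
= 7.89

7.89


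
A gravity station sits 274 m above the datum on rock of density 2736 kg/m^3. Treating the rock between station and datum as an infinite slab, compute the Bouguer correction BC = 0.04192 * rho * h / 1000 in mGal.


BC = 0.04192 * rho * h / 1000
= 0.04192 * 2736 * 274 / 1000
= 31.4259 mGal

31.4259


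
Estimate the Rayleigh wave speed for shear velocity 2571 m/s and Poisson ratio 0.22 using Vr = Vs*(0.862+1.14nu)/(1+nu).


Numerator factor = 0.862 + 1.14*0.22 = 1.1128
Denominator = 1 + 0.22 = 1.22
Vr = 2571 * 1.1128 / 1.22 = 2345.09 m/s

2345.09


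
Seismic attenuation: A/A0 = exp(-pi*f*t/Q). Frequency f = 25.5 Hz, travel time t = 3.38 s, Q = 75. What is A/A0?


pi*f*t/Q = pi*25.5*3.38/75 = 3.610318
A/A0 = exp(-3.610318) = 0.027043

0.027043


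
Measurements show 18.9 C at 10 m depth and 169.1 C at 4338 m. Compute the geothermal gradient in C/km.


dT = 169.1 - 18.9 = 150.2 C
dz = 4338 - 10 = 4328 m
gradient = dT/dz * 1000 = 150.2/4328 * 1000 = 34.7043 C/km

34.7043


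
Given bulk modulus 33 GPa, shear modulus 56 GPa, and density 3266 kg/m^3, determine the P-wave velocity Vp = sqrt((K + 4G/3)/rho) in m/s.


First compute the effective modulus:
K + 4G/3 = 33e9 + 4*56e9/3 = 107666666666.67 Pa
Then divide by density:
107666666666.67 / 3266 = 32965911.4105 Pa/(kg/m^3)
Take the square root:
Vp = sqrt(32965911.4105) = 5741.59 m/s

5741.59


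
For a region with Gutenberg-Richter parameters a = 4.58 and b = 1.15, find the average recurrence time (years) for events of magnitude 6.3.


log10(N) = 4.58 - 1.15*6.3 = -2.665
N = 10^-2.665 = 0.002163
T = 1/N = 1/0.002163 = 462.381 years

462.381


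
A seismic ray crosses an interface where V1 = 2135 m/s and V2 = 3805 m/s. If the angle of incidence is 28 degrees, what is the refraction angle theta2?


sin(theta1) = sin(28 deg) = 0.469472
sin(theta2) = V2/V1 * sin(theta1) = 3805/2135 * 0.469472 = 0.836693
theta2 = arcsin(0.836693) = 56.7925 degrees

56.7925


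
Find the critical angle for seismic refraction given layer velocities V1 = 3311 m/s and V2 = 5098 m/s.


V1/V2 = 3311/5098 = 0.64947
theta_c = arcsin(0.64947) = 40.5017 degrees

40.5017


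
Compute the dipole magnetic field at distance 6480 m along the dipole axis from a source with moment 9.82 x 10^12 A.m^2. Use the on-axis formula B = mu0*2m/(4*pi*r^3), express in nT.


m = 9.82 x 10^12 = 9820000000000 A.m^2
2m = 19640000000000 A.m^2
r^3 = 6480^3 = 272097792000
B = (4pi*10^-7) * 19640000000000 / (4*pi * 272097792000) * 1e9
= 24680351.886601 / 3419281697620.81 * 1e9
= 7217.9932 nT

7217.9932


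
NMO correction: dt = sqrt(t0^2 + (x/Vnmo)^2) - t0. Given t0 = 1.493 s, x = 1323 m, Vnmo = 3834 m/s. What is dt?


x/Vnmo = 1323/3834 = 0.34507
(x/Vnmo)^2 = 0.119074
t0^2 = 2.229049
sqrt(2.229049 + 0.119074) = 1.532359
dt = 1.532359 - 1.493 = 0.039359

0.039359


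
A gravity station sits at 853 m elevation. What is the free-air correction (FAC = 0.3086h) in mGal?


FAC = 0.3086 * h
= 0.3086 * 853
= 263.2358 mGal

263.2358


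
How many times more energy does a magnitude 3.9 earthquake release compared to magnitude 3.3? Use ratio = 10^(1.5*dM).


M2 - M1 = 3.9 - 3.3 = 0.6
1.5 * 0.6 = 0.9
ratio = 10^0.9 = 7.94

7.94


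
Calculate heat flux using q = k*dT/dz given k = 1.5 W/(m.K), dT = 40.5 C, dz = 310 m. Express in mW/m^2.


q = k * dT / dz * 1000
= 1.5 * 40.5 / 310 * 1000
= 0.195968 * 1000
= 195.9677 mW/m^2

195.9677


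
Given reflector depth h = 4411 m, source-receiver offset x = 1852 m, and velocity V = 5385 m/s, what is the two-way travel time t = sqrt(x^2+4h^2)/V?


x^2 + 4h^2 = 1852^2 + 4*4411^2 = 3429904 + 77827684 = 81257588
sqrt(81257588) = 9014.2991
t = 9014.2991 / 5385 = 1.674 s

1.674


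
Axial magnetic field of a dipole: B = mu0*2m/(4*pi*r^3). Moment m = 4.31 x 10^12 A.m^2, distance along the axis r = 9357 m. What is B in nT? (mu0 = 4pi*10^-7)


m = 4.31 x 10^12 = 4310000000000 A.m^2
2m = 8620000000000 A.m^2
r^3 = 9357^3 = 819237622293
B = (4pi*10^-7) * 8620000000000 / (4*pi * 819237622293) * 1e9
= 10832211.469578 / 10294843582960.23 * 1e9
= 1052.1978 nT

1052.1978


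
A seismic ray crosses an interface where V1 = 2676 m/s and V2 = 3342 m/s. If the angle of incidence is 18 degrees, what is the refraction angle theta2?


sin(theta1) = sin(18 deg) = 0.309017
sin(theta2) = V2/V1 * sin(theta1) = 3342/2676 * 0.309017 = 0.385925
theta2 = arcsin(0.385925) = 22.7012 degrees

22.7012


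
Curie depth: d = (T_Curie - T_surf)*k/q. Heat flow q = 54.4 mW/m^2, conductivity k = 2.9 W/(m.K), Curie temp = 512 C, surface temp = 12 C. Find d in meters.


T_Curie - T_surf = 512 - 12 = 500 C
Convert q to W/m^2: 54.4 mW/m^2 = 0.0544 W/m^2
d = 500 * 2.9 / 0.0544 = 26654.41 m

26654.41


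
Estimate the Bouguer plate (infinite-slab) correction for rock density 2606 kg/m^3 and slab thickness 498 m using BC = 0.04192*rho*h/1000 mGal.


BC = 0.04192 * rho * h / 1000
= 0.04192 * 2606 * 498 / 1000
= 54.4033 mGal

54.4033


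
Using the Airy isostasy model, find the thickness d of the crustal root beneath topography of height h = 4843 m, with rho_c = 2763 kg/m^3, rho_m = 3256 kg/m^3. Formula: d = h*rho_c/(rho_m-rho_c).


rho_m - rho_c = 3256 - 2763 = 493
d = 4843 * 2763 / 493
= 13381209 / 493
= 27142.41 m

27142.41


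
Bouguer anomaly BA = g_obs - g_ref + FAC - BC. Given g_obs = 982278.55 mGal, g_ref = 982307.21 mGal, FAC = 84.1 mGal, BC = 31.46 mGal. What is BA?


BA = g_obs - g_ref + FAC - BC
= 982278.55 - 982307.21 + 84.1 - 31.46
= 23.98 mGal

23.98


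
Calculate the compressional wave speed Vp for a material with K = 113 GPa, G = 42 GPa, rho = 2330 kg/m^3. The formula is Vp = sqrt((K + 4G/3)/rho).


First compute the effective modulus:
K + 4G/3 = 113e9 + 4*42e9/3 = 169000000000.0 Pa
Then divide by density:
169000000000.0 / 2330 = 72532188.8412 Pa/(kg/m^3)
Take the square root:
Vp = sqrt(72532188.8412) = 8516.58 m/s

8516.58


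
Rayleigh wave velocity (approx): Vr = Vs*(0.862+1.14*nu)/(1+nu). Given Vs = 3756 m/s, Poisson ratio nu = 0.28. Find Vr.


Numerator factor = 0.862 + 1.14*0.28 = 1.1812
Denominator = 1 + 0.28 = 1.28
Vr = 3756 * 1.1812 / 1.28 = 3466.08 m/s

3466.08


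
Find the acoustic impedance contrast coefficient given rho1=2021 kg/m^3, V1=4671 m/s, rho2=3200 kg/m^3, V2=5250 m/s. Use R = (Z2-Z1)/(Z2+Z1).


Z1 = 2021 * 4671 = 9440091
Z2 = 3200 * 5250 = 16800000
R = (16800000 - 9440091) / (16800000 + 9440091) = 7359909 / 26240091 = 0.2805

0.2805


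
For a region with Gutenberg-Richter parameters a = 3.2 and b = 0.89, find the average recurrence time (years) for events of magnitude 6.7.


log10(N) = 3.2 - 0.89*6.7 = -2.763
N = 10^-2.763 = 0.001726
T = 1/N = 1/0.001726 = 579.4287 years

579.4287


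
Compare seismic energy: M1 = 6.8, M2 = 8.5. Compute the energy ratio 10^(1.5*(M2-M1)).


M2 - M1 = 8.5 - 6.8 = 1.7
1.5 * 1.7 = 2.55
ratio = 10^2.55 = 354.81

354.81


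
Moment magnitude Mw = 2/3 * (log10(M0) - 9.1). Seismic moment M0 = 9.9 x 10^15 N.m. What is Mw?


log10(M0) = log10(9.9 x 10^15) = 15.9956
Mw = 2/3 * (15.9956 - 9.1)
= 2/3 * 6.8956
= 4.6

4.6


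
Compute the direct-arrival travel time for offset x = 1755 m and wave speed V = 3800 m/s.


t = x / V
= 1755 / 3800
= 0.4618 s

0.4618


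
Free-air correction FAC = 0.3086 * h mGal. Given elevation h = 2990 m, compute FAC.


FAC = 0.3086 * h
= 0.3086 * 2990
= 922.714 mGal

922.714


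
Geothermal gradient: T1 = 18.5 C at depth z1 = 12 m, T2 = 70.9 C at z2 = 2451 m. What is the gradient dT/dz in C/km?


dT = 70.9 - 18.5 = 52.4 C
dz = 2451 - 12 = 2439 m
gradient = dT/dz * 1000 = 52.4/2439 * 1000 = 21.4842 C/km

21.4842


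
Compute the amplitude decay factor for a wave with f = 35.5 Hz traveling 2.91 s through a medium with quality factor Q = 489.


pi*f*t/Q = pi*35.5*2.91/489 = 0.663686
A/A0 = exp(-0.663686) = 0.51495

0.51495


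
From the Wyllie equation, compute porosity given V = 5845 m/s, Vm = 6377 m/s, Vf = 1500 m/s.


1/V - 1/Vm = 1/5845 - 1/6377 = 1.427e-05
1/Vf - 1/Vm = 1/1500 - 1/6377 = 0.00050985
phi = 1.427e-05 / 0.00050985 = 0.028

0.028


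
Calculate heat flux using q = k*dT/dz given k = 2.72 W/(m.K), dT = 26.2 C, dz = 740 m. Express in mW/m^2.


q = k * dT / dz * 1000
= 2.72 * 26.2 / 740 * 1000
= 0.096303 * 1000
= 96.3027 mW/m^2

96.3027


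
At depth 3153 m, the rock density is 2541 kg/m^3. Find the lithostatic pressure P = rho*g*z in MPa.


P = rho * g * z / 1e6
= 2541 * 9.81 * 3153 / 1e6
= 78595493.13 / 1e6
= 78.5955 MPa

78.5955


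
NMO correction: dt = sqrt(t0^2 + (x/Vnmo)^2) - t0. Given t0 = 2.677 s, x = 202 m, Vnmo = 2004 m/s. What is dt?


x/Vnmo = 202/2004 = 0.100798
(x/Vnmo)^2 = 0.01016
t0^2 = 7.166329
sqrt(7.166329 + 0.01016) = 2.678897
dt = 2.678897 - 2.677 = 0.001897

0.001897


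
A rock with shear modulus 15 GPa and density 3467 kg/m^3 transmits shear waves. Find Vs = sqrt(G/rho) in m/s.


Convert G to Pa: G = 15e9 Pa
Compute G/rho = 15e9 / 3467 = 4326507.0666
Vs = sqrt(4326507.0666) = 2080.03 m/s

2080.03


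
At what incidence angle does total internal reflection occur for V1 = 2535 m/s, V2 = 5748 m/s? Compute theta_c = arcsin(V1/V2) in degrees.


V1/V2 = 2535/5748 = 0.441023
theta_c = arcsin(0.441023) = 26.1692 degrees

26.1692


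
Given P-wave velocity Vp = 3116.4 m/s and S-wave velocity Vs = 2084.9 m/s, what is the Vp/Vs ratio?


Vp/Vs = 3116.4 / 2084.9
= 1.4947

1.4947


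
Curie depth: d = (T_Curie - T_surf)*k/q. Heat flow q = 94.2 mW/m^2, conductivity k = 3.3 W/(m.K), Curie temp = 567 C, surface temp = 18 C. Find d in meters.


T_Curie - T_surf = 567 - 18 = 549 C
Convert q to W/m^2: 94.2 mW/m^2 = 0.0942 W/m^2
d = 549 * 3.3 / 0.0942 = 19232.48 m

19232.48


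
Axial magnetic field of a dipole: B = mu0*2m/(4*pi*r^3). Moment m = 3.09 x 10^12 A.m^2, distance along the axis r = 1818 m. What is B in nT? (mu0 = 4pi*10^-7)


m = 3.09 x 10^12 = 3090000000000 A.m^2
2m = 6180000000000 A.m^2
r^3 = 1818^3 = 6008715432
B = (4pi*10^-7) * 6180000000000 / (4*pi * 6008715432) * 1e9
= 7766017.039674 / 75507745034.73 * 1e9
= 102850.6021 nT

102850.6021


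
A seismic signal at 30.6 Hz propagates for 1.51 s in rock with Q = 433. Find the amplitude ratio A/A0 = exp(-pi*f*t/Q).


pi*f*t/Q = pi*30.6*1.51/433 = 0.335243
A/A0 = exp(-0.335243) = 0.715164

0.715164


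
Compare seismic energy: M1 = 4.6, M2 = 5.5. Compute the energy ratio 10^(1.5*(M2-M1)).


M2 - M1 = 5.5 - 4.6 = 0.9
1.5 * 0.9 = 1.35
ratio = 10^1.35 = 22.39

22.39


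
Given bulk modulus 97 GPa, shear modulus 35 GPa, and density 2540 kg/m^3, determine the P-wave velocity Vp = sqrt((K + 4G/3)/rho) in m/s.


First compute the effective modulus:
K + 4G/3 = 97e9 + 4*35e9/3 = 143666666666.67 Pa
Then divide by density:
143666666666.67 / 2540 = 56561679.79 Pa/(kg/m^3)
Take the square root:
Vp = sqrt(56561679.79) = 7520.75 m/s

7520.75


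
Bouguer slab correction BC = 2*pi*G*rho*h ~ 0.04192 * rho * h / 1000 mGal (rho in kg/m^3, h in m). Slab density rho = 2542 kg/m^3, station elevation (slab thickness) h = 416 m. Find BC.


BC = 0.04192 * rho * h / 1000
= 0.04192 * 2542 * 416 / 1000
= 44.3292 mGal

44.3292


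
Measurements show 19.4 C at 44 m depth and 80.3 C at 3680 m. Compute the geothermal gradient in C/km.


dT = 80.3 - 19.4 = 60.9 C
dz = 3680 - 44 = 3636 m
gradient = dT/dz * 1000 = 60.9/3636 * 1000 = 16.7492 C/km

16.7492


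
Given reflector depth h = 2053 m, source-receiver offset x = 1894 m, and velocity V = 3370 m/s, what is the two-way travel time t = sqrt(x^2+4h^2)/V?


x^2 + 4h^2 = 1894^2 + 4*2053^2 = 3587236 + 16859236 = 20446472
sqrt(20446472) = 4521.7775
t = 4521.7775 / 3370 = 1.3418 s

1.3418


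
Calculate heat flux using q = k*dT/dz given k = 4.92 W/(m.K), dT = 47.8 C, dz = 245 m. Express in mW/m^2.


q = k * dT / dz * 1000
= 4.92 * 47.8 / 245 * 1000
= 0.959902 * 1000
= 959.902 mW/m^2

959.902


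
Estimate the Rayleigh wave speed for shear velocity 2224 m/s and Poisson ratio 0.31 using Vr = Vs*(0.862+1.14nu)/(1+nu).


Numerator factor = 0.862 + 1.14*0.31 = 1.2154
Denominator = 1 + 0.31 = 1.31
Vr = 2224 * 1.2154 / 1.31 = 2063.4 m/s

2063.4


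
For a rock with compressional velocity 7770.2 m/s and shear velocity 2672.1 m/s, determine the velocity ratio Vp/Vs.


Vp/Vs = 7770.2 / 2672.1
= 2.9079

2.9079


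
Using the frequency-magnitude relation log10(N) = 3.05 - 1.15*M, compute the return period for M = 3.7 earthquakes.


log10(N) = 3.05 - 1.15*3.7 = -1.205
N = 10^-1.205 = 0.062373
T = 1/N = 1/0.062373 = 16.0325 years

16.0325


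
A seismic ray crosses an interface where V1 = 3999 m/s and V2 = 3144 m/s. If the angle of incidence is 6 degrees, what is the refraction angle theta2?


sin(theta1) = sin(6 deg) = 0.104528
sin(theta2) = V2/V1 * sin(theta1) = 3144/3999 * 0.104528 = 0.08218
theta2 = arcsin(0.08218) = 4.7139 degrees

4.7139


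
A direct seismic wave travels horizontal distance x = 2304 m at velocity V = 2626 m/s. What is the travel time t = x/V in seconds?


t = x / V
= 2304 / 2626
= 0.8774 s

0.8774


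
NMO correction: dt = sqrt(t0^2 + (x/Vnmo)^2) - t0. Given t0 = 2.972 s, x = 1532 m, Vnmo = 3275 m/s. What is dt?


x/Vnmo = 1532/3275 = 0.467786
(x/Vnmo)^2 = 0.218824
t0^2 = 8.832784
sqrt(8.832784 + 0.218824) = 3.008589
dt = 3.008589 - 2.972 = 0.036589

0.036589


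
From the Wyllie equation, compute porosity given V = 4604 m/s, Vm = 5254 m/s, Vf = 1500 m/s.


1/V - 1/Vm = 1/4604 - 1/5254 = 2.687e-05
1/Vf - 1/Vm = 1/1500 - 1/5254 = 0.00047634
phi = 2.687e-05 / 0.00047634 = 0.0564

0.0564


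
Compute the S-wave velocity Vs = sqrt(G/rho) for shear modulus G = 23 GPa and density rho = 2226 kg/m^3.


Convert G to Pa: G = 23e9 Pa
Compute G/rho = 23e9 / 2226 = 10332434.8607
Vs = sqrt(10332434.8607) = 3214.41 m/s

3214.41


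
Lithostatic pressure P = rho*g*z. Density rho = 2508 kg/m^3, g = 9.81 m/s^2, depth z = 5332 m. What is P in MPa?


P = rho * g * z / 1e6
= 2508 * 9.81 * 5332 / 1e6
= 131185755.36 / 1e6
= 131.1858 MPa

131.1858


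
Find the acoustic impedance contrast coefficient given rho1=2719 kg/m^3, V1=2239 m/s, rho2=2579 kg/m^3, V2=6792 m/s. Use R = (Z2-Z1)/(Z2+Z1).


Z1 = 2719 * 2239 = 6087841
Z2 = 2579 * 6792 = 17516568
R = (17516568 - 6087841) / (17516568 + 6087841) = 11428727 / 23604409 = 0.4842

0.4842


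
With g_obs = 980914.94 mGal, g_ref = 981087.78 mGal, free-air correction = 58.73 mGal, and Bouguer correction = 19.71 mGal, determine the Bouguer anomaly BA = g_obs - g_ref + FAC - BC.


BA = g_obs - g_ref + FAC - BC
= 980914.94 - 981087.78 + 58.73 - 19.71
= -133.82 mGal

-133.82


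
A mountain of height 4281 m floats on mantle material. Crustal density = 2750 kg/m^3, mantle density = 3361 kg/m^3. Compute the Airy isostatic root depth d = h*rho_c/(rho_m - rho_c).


rho_m - rho_c = 3361 - 2750 = 611
d = 4281 * 2750 / 611
= 11772750 / 611
= 19268.0 m

19268.0


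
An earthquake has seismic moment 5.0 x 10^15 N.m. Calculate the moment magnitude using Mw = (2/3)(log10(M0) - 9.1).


log10(M0) = log10(5.0 x 10^15) = 15.699
Mw = 2/3 * (15.699 - 9.1)
= 2/3 * 6.599
= 4.4

4.4


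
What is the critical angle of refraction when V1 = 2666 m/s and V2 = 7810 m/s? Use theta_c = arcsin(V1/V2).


V1/V2 = 2666/7810 = 0.341357
theta_c = arcsin(0.341357) = 19.9596 degrees

19.9596


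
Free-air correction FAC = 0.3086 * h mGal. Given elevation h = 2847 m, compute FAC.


FAC = 0.3086 * h
= 0.3086 * 2847
= 878.5842 mGal

878.5842


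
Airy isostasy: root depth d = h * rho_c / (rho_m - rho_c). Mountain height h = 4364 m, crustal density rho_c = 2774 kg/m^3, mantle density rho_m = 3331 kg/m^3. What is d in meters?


rho_m - rho_c = 3331 - 2774 = 557
d = 4364 * 2774 / 557
= 12105736 / 557
= 21733.82 m

21733.82


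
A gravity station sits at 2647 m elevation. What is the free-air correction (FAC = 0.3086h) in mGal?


FAC = 0.3086 * h
= 0.3086 * 2647
= 816.8642 mGal

816.8642


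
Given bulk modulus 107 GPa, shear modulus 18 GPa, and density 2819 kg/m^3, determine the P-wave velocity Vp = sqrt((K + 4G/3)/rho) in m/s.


First compute the effective modulus:
K + 4G/3 = 107e9 + 4*18e9/3 = 131000000000.0 Pa
Then divide by density:
131000000000.0 / 2819 = 46470379.5672 Pa/(kg/m^3)
Take the square root:
Vp = sqrt(46470379.5672) = 6816.92 m/s

6816.92


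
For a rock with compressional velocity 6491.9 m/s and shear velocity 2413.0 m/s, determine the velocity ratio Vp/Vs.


Vp/Vs = 6491.9 / 2413.0
= 2.6904

2.6904


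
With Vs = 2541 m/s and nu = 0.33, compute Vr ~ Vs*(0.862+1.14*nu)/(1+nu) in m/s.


Numerator factor = 0.862 + 1.14*0.33 = 1.2382
Denominator = 1 + 0.33 = 1.33
Vr = 2541 * 1.2382 / 1.33 = 2365.61 m/s

2365.61


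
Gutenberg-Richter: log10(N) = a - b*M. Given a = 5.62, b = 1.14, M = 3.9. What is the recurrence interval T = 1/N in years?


log10(N) = 5.62 - 1.14*3.9 = 1.174
N = 10^1.174 = 14.927944
T = 1/N = 1/14.927944 = 0.067 years

0.067


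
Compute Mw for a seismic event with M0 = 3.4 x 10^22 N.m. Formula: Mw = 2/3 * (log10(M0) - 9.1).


log10(M0) = log10(3.4 x 10^22) = 22.5315
Mw = 2/3 * (22.5315 - 9.1)
= 2/3 * 13.4315
= 8.95

8.95


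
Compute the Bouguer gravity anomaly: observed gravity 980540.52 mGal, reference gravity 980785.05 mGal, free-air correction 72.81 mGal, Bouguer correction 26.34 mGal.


BA = g_obs - g_ref + FAC - BC
= 980540.52 - 980785.05 + 72.81 - 26.34
= -198.06 mGal

-198.06


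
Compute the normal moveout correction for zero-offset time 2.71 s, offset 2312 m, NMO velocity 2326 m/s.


x/Vnmo = 2312/2326 = 0.993981
(x/Vnmo)^2 = 0.987998
t0^2 = 7.3441
sqrt(7.3441 + 0.987998) = 2.886537
dt = 2.886537 - 2.71 = 0.176537

0.176537


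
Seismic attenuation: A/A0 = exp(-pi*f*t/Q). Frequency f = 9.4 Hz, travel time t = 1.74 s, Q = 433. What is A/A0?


pi*f*t/Q = pi*9.4*1.74/433 = 0.118669
A/A0 = exp(-0.118669) = 0.888101

0.888101


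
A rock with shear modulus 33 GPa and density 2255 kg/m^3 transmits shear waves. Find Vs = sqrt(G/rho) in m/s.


Convert G to Pa: G = 33e9 Pa
Compute G/rho = 33e9 / 2255 = 14634146.3415
Vs = sqrt(14634146.3415) = 3825.46 m/s

3825.46


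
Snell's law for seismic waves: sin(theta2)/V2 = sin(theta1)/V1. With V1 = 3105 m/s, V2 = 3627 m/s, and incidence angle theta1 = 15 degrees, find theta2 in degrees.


sin(theta1) = sin(15 deg) = 0.258819
sin(theta2) = V2/V1 * sin(theta1) = 3627/3105 * 0.258819 = 0.302331
theta2 = arcsin(0.302331) = 17.5976 degrees

17.5976


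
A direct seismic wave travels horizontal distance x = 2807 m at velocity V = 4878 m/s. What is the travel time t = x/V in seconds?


t = x / V
= 2807 / 4878
= 0.5754 s

0.5754


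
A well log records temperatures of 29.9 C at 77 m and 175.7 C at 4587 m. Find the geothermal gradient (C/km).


dT = 175.7 - 29.9 = 145.8 C
dz = 4587 - 77 = 4510 m
gradient = dT/dz * 1000 = 145.8/4510 * 1000 = 32.3282 C/km

32.3282


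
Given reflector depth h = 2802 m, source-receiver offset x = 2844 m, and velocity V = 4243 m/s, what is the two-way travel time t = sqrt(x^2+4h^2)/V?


x^2 + 4h^2 = 2844^2 + 4*2802^2 = 8088336 + 31404816 = 39493152
sqrt(39493152) = 6284.3577
t = 6284.3577 / 4243 = 1.4811 s

1.4811


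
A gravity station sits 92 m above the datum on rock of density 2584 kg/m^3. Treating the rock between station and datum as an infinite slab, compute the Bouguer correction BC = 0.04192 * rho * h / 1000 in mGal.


BC = 0.04192 * rho * h / 1000
= 0.04192 * 2584 * 92 / 1000
= 9.9656 mGal

9.9656


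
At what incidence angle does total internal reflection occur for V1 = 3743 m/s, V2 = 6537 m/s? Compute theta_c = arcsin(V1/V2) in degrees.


V1/V2 = 3743/6537 = 0.572587
theta_c = arcsin(0.572587) = 34.9308 degrees

34.9308


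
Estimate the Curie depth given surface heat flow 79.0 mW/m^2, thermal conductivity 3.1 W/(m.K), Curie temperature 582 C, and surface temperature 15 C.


T_Curie - T_surf = 582 - 15 = 567 C
Convert q to W/m^2: 79.0 mW/m^2 = 0.079 W/m^2
d = 567 * 3.1 / 0.079 = 22249.37 m

22249.37


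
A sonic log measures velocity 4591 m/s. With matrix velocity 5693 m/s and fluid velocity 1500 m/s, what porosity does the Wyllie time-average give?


1/V - 1/Vm = 1/4591 - 1/5693 = 4.216e-05
1/Vf - 1/Vm = 1/1500 - 1/5693 = 0.00049101
phi = 4.216e-05 / 0.00049101 = 0.0859

0.0859


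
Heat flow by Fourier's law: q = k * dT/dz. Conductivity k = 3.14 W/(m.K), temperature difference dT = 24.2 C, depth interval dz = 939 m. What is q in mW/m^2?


q = k * dT / dz * 1000
= 3.14 * 24.2 / 939 * 1000
= 0.080924 * 1000
= 80.9244 mW/m^2

80.9244


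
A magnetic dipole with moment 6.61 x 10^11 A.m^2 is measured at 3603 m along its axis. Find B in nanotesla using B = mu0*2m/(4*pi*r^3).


m = 6.61 x 10^11 = 661000000000 A.m^2
2m = 1322000000000 A.m^2
r^3 = 3603^3 = 46772737227
B = (4pi*10^-7) * 1322000000000 / (4*pi * 46772737227) * 1e9
= 1661274.195218 / 587763550642.52 * 1e9
= 2826.4328 nT

2826.4328


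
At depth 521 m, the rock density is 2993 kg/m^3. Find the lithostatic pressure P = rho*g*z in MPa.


P = rho * g * z / 1e6
= 2993 * 9.81 * 521 / 1e6
= 15297252.93 / 1e6
= 15.2973 MPa

15.2973


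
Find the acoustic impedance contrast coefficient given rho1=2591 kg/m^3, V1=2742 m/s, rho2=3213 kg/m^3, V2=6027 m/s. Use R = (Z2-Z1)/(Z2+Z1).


Z1 = 2591 * 2742 = 7104522
Z2 = 3213 * 6027 = 19364751
R = (19364751 - 7104522) / (19364751 + 7104522) = 12260229 / 26469273 = 0.4632

0.4632


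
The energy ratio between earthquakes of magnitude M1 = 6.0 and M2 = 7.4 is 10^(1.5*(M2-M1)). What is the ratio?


M2 - M1 = 7.4 - 6.0 = 1.4
1.5 * 1.4 = 2.1
ratio = 10^2.1 = 125.89

125.89


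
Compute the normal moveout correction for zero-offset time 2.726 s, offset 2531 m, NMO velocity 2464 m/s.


x/Vnmo = 2531/2464 = 1.027192
(x/Vnmo)^2 = 1.055122
t0^2 = 7.431076
sqrt(7.431076 + 1.055122) = 2.913108
dt = 2.913108 - 2.726 = 0.187108

0.187108


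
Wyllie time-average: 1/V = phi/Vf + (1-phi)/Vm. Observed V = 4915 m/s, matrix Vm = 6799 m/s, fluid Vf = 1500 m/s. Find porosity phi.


1/V - 1/Vm = 1/4915 - 1/6799 = 5.638e-05
1/Vf - 1/Vm = 1/1500 - 1/6799 = 0.00051959
phi = 5.638e-05 / 0.00051959 = 0.1085

0.1085


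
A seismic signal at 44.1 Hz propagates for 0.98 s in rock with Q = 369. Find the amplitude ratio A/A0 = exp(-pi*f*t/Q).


pi*f*t/Q = pi*44.1*0.98/369 = 0.367949
A/A0 = exp(-0.367949) = 0.692152

0.692152


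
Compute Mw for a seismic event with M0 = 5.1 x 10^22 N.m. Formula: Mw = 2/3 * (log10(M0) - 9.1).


log10(M0) = log10(5.1 x 10^22) = 22.7076
Mw = 2/3 * (22.7076 - 9.1)
= 2/3 * 13.6076
= 9.07

9.07


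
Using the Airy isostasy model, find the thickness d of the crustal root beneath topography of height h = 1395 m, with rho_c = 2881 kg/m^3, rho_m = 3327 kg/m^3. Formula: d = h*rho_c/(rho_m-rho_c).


rho_m - rho_c = 3327 - 2881 = 446
d = 1395 * 2881 / 446
= 4018995 / 446
= 9011.2 m

9011.2


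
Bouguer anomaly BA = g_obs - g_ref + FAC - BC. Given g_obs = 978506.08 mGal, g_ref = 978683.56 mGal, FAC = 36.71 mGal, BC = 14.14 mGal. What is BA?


BA = g_obs - g_ref + FAC - BC
= 978506.08 - 978683.56 + 36.71 - 14.14
= -154.91 mGal

-154.91


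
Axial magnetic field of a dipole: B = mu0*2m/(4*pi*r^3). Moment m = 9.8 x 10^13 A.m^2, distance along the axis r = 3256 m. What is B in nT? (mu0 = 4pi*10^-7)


m = 9.8 x 10^13 = 98000000000000 A.m^2
2m = 196000000000000 A.m^2
r^3 = 3256^3 = 34518601216
B = (4pi*10^-7) * 196000000000000 / (4*pi * 34518601216) * 1e9
= 246300864.04144 / 433773535969.53 * 1e9
= 567809.7985 nT

567809.7985


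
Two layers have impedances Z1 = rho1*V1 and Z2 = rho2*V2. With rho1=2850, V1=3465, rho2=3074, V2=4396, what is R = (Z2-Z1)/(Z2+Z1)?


Z1 = 2850 * 3465 = 9875250
Z2 = 3074 * 4396 = 13513304
R = (13513304 - 9875250) / (13513304 + 9875250) = 3638054 / 23388554 = 0.1555

0.1555


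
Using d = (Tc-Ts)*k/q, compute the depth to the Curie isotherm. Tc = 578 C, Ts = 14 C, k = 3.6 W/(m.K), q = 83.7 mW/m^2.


T_Curie - T_surf = 578 - 14 = 564 C
Convert q to W/m^2: 83.7 mW/m^2 = 0.0837 W/m^2
d = 564 * 3.6 / 0.0837 = 24258.06 m

24258.06


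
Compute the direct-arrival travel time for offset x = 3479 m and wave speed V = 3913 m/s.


t = x / V
= 3479 / 3913
= 0.8891 s

0.8891


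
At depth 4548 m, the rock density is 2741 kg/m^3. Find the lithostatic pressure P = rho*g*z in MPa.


P = rho * g * z / 1e6
= 2741 * 9.81 * 4548 / 1e6
= 122292127.08 / 1e6
= 122.2921 MPa

122.2921


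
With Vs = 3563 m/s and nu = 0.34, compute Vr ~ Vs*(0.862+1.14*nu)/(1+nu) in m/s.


Numerator factor = 0.862 + 1.14*0.34 = 1.2496
Denominator = 1 + 0.34 = 1.34
Vr = 3563 * 1.2496 / 1.34 = 3322.63 m/s

3322.63


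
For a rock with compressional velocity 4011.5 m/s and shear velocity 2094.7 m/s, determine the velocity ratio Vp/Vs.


Vp/Vs = 4011.5 / 2094.7
= 1.9151

1.9151


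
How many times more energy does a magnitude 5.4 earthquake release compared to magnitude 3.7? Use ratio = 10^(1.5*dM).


M2 - M1 = 5.4 - 3.7 = 1.7
1.5 * 1.7 = 2.55
ratio = 10^2.55 = 354.81

354.81


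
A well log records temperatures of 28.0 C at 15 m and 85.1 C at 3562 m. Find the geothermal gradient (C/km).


dT = 85.1 - 28.0 = 57.1 C
dz = 3562 - 15 = 3547 m
gradient = dT/dz * 1000 = 57.1/3547 * 1000 = 16.0981 C/km

16.0981


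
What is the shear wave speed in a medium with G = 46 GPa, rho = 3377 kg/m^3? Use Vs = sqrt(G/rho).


Convert G to Pa: G = 46e9 Pa
Compute G/rho = 46e9 / 3377 = 13621557.5955
Vs = sqrt(13621557.5955) = 3690.74 m/s

3690.74


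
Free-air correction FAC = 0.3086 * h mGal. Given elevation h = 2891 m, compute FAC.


FAC = 0.3086 * h
= 0.3086 * 2891
= 892.1626 mGal

892.1626


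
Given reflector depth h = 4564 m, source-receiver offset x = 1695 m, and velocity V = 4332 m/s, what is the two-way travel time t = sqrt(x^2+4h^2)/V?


x^2 + 4h^2 = 1695^2 + 4*4564^2 = 2873025 + 83320384 = 86193409
sqrt(86193409) = 9284.0406
t = 9284.0406 / 4332 = 2.1431 s

2.1431


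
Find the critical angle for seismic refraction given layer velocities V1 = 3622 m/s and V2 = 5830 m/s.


V1/V2 = 3622/5830 = 0.621269
theta_c = arcsin(0.621269) = 38.4089 degrees

38.4089


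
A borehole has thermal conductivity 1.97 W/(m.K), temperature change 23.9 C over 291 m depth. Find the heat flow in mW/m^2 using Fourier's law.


q = k * dT / dz * 1000
= 1.97 * 23.9 / 291 * 1000
= 0.161797 * 1000
= 161.7973 mW/m^2

161.7973


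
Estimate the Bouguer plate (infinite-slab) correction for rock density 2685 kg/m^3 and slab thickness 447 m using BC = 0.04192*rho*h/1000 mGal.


BC = 0.04192 * rho * h / 1000
= 0.04192 * 2685 * 447 / 1000
= 50.3122 mGal

50.3122


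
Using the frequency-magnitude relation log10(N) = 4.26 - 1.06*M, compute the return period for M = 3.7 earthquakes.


log10(N) = 4.26 - 1.06*3.7 = 0.338
N = 10^0.338 = 2.17771
T = 1/N = 1/2.17771 = 0.4592 years

0.4592


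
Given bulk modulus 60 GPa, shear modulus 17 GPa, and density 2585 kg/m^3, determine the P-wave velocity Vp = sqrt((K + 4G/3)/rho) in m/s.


First compute the effective modulus:
K + 4G/3 = 60e9 + 4*17e9/3 = 82666666666.67 Pa
Then divide by density:
82666666666.67 / 2585 = 31979368.1496 Pa/(kg/m^3)
Take the square root:
Vp = sqrt(31979368.1496) = 5655.03 m/s

5655.03


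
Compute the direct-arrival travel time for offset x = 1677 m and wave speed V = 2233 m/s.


t = x / V
= 1677 / 2233
= 0.751 s

0.751


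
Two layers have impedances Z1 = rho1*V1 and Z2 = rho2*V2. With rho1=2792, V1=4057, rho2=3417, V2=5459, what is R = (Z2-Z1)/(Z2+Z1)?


Z1 = 2792 * 4057 = 11327144
Z2 = 3417 * 5459 = 18653403
R = (18653403 - 11327144) / (18653403 + 11327144) = 7326259 / 29980547 = 0.2444

0.2444


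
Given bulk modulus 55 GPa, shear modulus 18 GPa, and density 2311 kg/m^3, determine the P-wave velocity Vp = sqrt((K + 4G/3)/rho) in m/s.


First compute the effective modulus:
K + 4G/3 = 55e9 + 4*18e9/3 = 79000000000.0 Pa
Then divide by density:
79000000000.0 / 2311 = 34184335.7854 Pa/(kg/m^3)
Take the square root:
Vp = sqrt(34184335.7854) = 5846.74 m/s

5846.74


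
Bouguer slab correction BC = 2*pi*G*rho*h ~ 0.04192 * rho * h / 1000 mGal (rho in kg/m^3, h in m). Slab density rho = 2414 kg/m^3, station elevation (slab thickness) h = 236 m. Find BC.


BC = 0.04192 * rho * h / 1000
= 0.04192 * 2414 * 236 / 1000
= 23.882 mGal

23.882


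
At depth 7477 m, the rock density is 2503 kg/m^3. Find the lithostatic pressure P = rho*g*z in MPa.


P = rho * g * z / 1e6
= 2503 * 9.81 * 7477 / 1e6
= 183593473.11 / 1e6
= 183.5935 MPa

183.5935


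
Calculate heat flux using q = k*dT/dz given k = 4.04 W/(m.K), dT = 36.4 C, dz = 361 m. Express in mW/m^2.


q = k * dT / dz * 1000
= 4.04 * 36.4 / 361 * 1000
= 0.407357 * 1000
= 407.3573 mW/m^2

407.3573


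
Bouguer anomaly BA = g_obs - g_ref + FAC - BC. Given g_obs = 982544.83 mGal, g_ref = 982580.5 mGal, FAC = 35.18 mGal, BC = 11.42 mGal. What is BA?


BA = g_obs - g_ref + FAC - BC
= 982544.83 - 982580.5 + 35.18 - 11.42
= -11.91 mGal

-11.91


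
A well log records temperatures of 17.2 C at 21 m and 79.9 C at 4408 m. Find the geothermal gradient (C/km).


dT = 79.9 - 17.2 = 62.7 C
dz = 4408 - 21 = 4387 m
gradient = dT/dz * 1000 = 62.7/4387 * 1000 = 14.2922 C/km

14.2922


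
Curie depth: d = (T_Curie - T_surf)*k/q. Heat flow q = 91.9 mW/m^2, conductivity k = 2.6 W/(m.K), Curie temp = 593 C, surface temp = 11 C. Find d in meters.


T_Curie - T_surf = 593 - 11 = 582 C
Convert q to W/m^2: 91.9 mW/m^2 = 0.0919 W/m^2
d = 582 * 2.6 / 0.0919 = 16465.72 m

16465.72


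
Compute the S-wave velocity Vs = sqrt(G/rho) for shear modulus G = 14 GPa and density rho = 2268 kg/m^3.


Convert G to Pa: G = 14e9 Pa
Compute G/rho = 14e9 / 2268 = 6172839.5062
Vs = sqrt(6172839.5062) = 2484.52 m/s

2484.52


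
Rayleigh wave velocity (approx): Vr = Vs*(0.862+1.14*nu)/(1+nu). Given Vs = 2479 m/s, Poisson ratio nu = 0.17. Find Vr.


Numerator factor = 0.862 + 1.14*0.17 = 1.0558
Denominator = 1 + 0.17 = 1.17
Vr = 2479 * 1.0558 / 1.17 = 2237.03 m/s

2237.03


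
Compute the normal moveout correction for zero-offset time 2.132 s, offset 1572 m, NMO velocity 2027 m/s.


x/Vnmo = 1572/2027 = 0.77553
(x/Vnmo)^2 = 0.601447
t0^2 = 4.545424
sqrt(4.545424 + 0.601447) = 2.268672
dt = 2.268672 - 2.132 = 0.136672

0.136672


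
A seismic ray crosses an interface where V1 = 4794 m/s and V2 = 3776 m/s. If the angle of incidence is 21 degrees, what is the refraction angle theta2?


sin(theta1) = sin(21 deg) = 0.358368
sin(theta2) = V2/V1 * sin(theta1) = 3776/4794 * 0.358368 = 0.282269
theta2 = arcsin(0.282269) = 16.3957 degrees

16.3957


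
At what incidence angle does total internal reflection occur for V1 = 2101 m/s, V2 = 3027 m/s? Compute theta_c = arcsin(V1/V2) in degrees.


V1/V2 = 2101/3027 = 0.694087
theta_c = arcsin(0.694087) = 43.9545 degrees

43.9545


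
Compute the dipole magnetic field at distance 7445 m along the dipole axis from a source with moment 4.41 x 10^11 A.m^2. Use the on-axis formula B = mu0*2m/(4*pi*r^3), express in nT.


m = 4.41 x 10^11 = 441000000000 A.m^2
2m = 882000000000 A.m^2
r^3 = 7445^3 = 412661646125
B = (4pi*10^-7) * 882000000000 / (4*pi * 412661646125) * 1e9
= 1108353.888186 / 5185659183538.28 * 1e9
= 213.7344 nT

213.7344


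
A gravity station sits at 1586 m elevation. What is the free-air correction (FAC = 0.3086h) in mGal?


FAC = 0.3086 * h
= 0.3086 * 1586
= 489.4396 mGal

489.4396


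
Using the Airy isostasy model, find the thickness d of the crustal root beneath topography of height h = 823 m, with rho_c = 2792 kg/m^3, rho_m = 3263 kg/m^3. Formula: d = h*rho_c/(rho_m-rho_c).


rho_m - rho_c = 3263 - 2792 = 471
d = 823 * 2792 / 471
= 2297816 / 471
= 4878.59 m

4878.59


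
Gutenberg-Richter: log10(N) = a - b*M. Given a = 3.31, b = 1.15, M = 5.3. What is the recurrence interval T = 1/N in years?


log10(N) = 3.31 - 1.15*5.3 = -2.785
N = 10^-2.785 = 0.001641
T = 1/N = 1/0.001641 = 609.5369 years

609.5369


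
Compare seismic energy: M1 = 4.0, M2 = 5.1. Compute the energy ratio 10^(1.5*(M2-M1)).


M2 - M1 = 5.1 - 4.0 = 1.1
1.5 * 1.1 = 1.65
ratio = 10^1.65 = 44.67

44.67


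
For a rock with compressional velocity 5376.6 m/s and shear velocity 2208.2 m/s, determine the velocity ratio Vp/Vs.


Vp/Vs = 5376.6 / 2208.2
= 2.4348

2.4348


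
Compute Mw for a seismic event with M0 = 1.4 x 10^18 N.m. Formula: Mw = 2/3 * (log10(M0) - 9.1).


log10(M0) = log10(1.4 x 10^18) = 18.1461
Mw = 2/3 * (18.1461 - 9.1)
= 2/3 * 9.0461
= 6.03

6.03


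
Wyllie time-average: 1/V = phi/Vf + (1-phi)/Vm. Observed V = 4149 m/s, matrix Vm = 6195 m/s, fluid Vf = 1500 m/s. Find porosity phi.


1/V - 1/Vm = 1/4149 - 1/6195 = 7.96e-05
1/Vf - 1/Vm = 1/1500 - 1/6195 = 0.00050525
phi = 7.96e-05 / 0.00050525 = 0.1575

0.1575


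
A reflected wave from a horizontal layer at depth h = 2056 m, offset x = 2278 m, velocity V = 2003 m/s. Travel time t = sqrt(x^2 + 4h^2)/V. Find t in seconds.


x^2 + 4h^2 = 2278^2 + 4*2056^2 = 5189284 + 16908544 = 22097828
sqrt(22097828) = 4700.8327
t = 4700.8327 / 2003 = 2.3469 s

2.3469


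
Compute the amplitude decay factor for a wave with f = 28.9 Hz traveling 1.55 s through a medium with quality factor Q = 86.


pi*f*t/Q = pi*28.9*1.55/86 = 1.636368
A/A0 = exp(-1.636368) = 0.194686

0.194686


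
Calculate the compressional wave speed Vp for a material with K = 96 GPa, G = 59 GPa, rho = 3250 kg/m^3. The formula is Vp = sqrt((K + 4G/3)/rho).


First compute the effective modulus:
K + 4G/3 = 96e9 + 4*59e9/3 = 174666666666.67 Pa
Then divide by density:
174666666666.67 / 3250 = 53743589.7436 Pa/(kg/m^3)
Take the square root:
Vp = sqrt(53743589.7436) = 7331.0 m/s

7331.0


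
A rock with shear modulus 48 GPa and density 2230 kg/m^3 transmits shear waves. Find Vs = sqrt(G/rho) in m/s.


Convert G to Pa: G = 48e9 Pa
Compute G/rho = 48e9 / 2230 = 21524663.6771
Vs = sqrt(21524663.6771) = 4639.47 m/s

4639.47


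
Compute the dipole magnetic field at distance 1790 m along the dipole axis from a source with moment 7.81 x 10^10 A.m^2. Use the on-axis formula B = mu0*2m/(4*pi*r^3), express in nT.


m = 7.81 x 10^10 = 78100000000 A.m^2
2m = 156200000000 A.m^2
r^3 = 1790^3 = 5735339000
B = (4pi*10^-7) * 156200000000 / (4*pi * 5735339000) * 1e9
= 196286.708996 / 72072395472.99 * 1e9
= 2723.4659 nT

2723.4659


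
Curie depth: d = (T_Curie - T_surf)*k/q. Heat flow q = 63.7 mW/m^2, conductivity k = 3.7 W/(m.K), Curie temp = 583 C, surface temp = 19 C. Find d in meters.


T_Curie - T_surf = 583 - 19 = 564 C
Convert q to W/m^2: 63.7 mW/m^2 = 0.0637 W/m^2
d = 564 * 3.7 / 0.0637 = 32759.81 m

32759.81


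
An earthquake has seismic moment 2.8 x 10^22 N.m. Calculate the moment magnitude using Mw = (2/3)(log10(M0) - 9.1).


log10(M0) = log10(2.8 x 10^22) = 22.4472
Mw = 2/3 * (22.4472 - 9.1)
= 2/3 * 13.3472
= 8.9

8.9


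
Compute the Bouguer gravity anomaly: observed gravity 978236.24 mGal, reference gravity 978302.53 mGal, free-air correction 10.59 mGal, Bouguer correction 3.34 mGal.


BA = g_obs - g_ref + FAC - BC
= 978236.24 - 978302.53 + 10.59 - 3.34
= -59.04 mGal

-59.04


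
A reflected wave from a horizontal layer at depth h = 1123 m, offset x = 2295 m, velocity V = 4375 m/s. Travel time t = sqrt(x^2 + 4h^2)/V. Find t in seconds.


x^2 + 4h^2 = 2295^2 + 4*1123^2 = 5267025 + 5044516 = 10311541
sqrt(10311541) = 3211.1588
t = 3211.1588 / 4375 = 0.734 s

0.734


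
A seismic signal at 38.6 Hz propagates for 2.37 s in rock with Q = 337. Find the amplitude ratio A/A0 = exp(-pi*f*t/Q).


pi*f*t/Q = pi*38.6*2.37/337 = 0.852817
A/A0 = exp(-0.852817) = 0.426213

0.426213


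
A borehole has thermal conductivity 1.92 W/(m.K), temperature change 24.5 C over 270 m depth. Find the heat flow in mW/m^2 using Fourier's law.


q = k * dT / dz * 1000
= 1.92 * 24.5 / 270 * 1000
= 0.174222 * 1000
= 174.2222 mW/m^2

174.2222


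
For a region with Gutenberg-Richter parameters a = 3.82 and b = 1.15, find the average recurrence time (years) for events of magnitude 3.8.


log10(N) = 3.82 - 1.15*3.8 = -0.55
N = 10^-0.55 = 0.281838
T = 1/N = 1/0.281838 = 3.5481 years

3.5481


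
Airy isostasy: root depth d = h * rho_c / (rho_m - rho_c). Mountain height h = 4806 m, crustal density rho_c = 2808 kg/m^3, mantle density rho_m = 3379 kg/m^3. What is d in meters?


rho_m - rho_c = 3379 - 2808 = 571
d = 4806 * 2808 / 571
= 13495248 / 571
= 23634.41 m

23634.41


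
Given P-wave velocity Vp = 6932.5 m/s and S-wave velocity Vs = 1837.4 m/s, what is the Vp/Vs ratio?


Vp/Vs = 6932.5 / 1837.4
= 3.773

3.773


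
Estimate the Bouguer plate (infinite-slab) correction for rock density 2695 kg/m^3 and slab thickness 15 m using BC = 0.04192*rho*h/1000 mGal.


BC = 0.04192 * rho * h / 1000
= 0.04192 * 2695 * 15 / 1000
= 1.6946 mGal

1.6946


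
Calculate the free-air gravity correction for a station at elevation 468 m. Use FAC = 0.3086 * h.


FAC = 0.3086 * h
= 0.3086 * 468
= 144.4248 mGal

144.4248


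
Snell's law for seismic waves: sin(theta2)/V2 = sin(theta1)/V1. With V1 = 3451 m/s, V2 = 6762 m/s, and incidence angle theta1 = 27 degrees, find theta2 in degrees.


sin(theta1) = sin(27 deg) = 0.45399
sin(theta2) = V2/V1 * sin(theta1) = 6762/3451 * 0.45399 = 0.889564
theta2 = arcsin(0.889564) = 62.8185 degrees

62.8185


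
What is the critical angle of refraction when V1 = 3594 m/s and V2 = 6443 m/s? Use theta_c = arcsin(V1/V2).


V1/V2 = 3594/6443 = 0.557815
theta_c = arcsin(0.557815) = 33.9048 degrees

33.9048


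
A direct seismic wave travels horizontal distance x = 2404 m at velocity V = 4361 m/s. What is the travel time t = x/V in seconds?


t = x / V
= 2404 / 4361
= 0.5512 s

0.5512


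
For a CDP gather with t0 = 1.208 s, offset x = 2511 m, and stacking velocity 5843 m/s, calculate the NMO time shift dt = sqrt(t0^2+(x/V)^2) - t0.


x/Vnmo = 2511/5843 = 0.429745
(x/Vnmo)^2 = 0.184681
t0^2 = 1.459264
sqrt(1.459264 + 0.184681) = 1.282164
dt = 1.282164 - 1.208 = 0.074164

0.074164


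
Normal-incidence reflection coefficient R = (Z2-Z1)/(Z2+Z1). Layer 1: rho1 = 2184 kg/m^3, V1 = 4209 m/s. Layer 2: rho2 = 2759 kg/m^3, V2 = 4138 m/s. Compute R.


Z1 = 2184 * 4209 = 9192456
Z2 = 2759 * 4138 = 11416742
R = (11416742 - 9192456) / (11416742 + 9192456) = 2224286 / 20609198 = 0.1079

0.1079


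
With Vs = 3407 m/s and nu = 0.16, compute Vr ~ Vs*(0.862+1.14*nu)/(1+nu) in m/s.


Numerator factor = 0.862 + 1.14*0.16 = 1.0444
Denominator = 1 + 0.16 = 1.16
Vr = 3407 * 1.0444 / 1.16 = 3067.47 m/s

3067.47


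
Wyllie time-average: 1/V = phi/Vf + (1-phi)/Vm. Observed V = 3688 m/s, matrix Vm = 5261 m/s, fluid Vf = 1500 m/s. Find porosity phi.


1/V - 1/Vm = 1/3688 - 1/5261 = 8.107e-05
1/Vf - 1/Vm = 1/1500 - 1/5261 = 0.00047659
phi = 8.107e-05 / 0.00047659 = 0.1701

0.1701
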